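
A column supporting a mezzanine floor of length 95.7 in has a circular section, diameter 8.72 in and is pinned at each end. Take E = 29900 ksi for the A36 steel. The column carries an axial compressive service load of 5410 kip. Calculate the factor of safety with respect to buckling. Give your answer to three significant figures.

n ≈ 1.69

I = πd⁴/64 = π×8.72⁴/64 = 283.8 in⁴
Effective length L_e = K·L = 1 × 95.7 = 95.70 in
P_cr = π²EI / L_e² = π² × 29900×10³ × 283.8 / 95.70² = 9.145×10^6 lb
Factor of safety n = P_cr / P = 9145.0 / 5410 = 1.69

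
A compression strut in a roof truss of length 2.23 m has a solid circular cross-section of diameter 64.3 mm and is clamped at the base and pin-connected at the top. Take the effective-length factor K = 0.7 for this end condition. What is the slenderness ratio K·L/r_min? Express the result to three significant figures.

λ ≈ 97.1

For a solid circle r = d/4 = 64.3/4 = 16.08 mm
L_e = K·L = 0.7 × 2.23 m = 1.561 m = 1561.0 mm
λ = L_e / r_min = 1561.0 / 16.08 = 97.1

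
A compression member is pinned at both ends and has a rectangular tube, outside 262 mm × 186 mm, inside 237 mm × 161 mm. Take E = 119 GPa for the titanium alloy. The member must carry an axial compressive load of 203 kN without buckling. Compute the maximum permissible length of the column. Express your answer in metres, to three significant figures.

Weak-axis I_min = (h_o·b_o³ − h_i·b_i³)/12 with b_o = 186, b_i = 161.0 mm (shorter outer/inner sides).
I_min = (262×186³ − 237.0×161.0³)/12 = 5.807×10^7 mm⁴
I = 5.807×10^-5 m⁴
At the buckling limit P_cr = P = 2.030×10^5 N
From P_cr = π²EI/(K·L)²:  L = (1/K)·√(π²EI/P_cr) = (1/1)·√(π²×1.19×10^11×5.807×10^-5/2.030×10^5)
L = 18.3 m

L_max ≈ 18.3 m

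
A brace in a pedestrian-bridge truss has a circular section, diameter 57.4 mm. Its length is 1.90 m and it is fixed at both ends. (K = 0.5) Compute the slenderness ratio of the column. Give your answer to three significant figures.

For a solid circle r = d/4 = 57.4/4 = 14.35 mm
L_e = K·L = 0.5 × 1.90 m = 0.9500 m = 950.00 mm
λ = L_e / r_min = 950.00 / 14.35 = 66.2

λ ≈ 66.2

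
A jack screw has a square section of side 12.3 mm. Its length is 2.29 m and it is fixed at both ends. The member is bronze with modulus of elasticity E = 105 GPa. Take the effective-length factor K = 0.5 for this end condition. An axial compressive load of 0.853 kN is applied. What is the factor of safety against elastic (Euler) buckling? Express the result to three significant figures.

n ≈ 1.77

I = a⁴/12 = 12.3⁴/12 = 1.907×10^3 mm⁴
I = 1.907×10^3 mm⁴ = 1.907×10^-9 m⁴
Effective length L_e = K·L = 0.5 × 2.29 = 1.145 m
P_cr = π²EI / L_e² = π² × 105×10⁹ × 1.907×10^-9 / 1.145² = 1.508×10^3 N
Factor of safety n = P_cr / P = 1.5077 / 0.853 = 1.77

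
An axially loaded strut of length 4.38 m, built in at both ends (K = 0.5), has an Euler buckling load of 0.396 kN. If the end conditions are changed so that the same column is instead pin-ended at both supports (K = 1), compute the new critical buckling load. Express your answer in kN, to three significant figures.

P_cr ∝ 1/K², so P_cr,new = P_cr,old × (K_old/K_new)² = 0.396 × (0.5/1)²
= 0.396 × 0.2500 = 0.0990 kN

P_cr ≈ 0.0990 kN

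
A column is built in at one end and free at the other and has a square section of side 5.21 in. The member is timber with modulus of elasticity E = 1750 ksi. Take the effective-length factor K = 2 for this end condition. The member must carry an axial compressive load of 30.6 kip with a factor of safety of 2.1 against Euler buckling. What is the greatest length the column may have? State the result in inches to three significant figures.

L_max ≈ 64.2 in

I = a⁴/12 = 5.21⁴/12 = 61.40 in⁴
Required critical load P_cr = n·P = 2.1 × 30.6 = 64.26 kip = 6.426×10^4 lb
From P_cr = π²EI/(K·L)²:  L = (1/K)·√(π²EI/P_cr) = (1/2)·√(π²×1.75×10^6×61.40/6.426×10^4)
L = 64.2 in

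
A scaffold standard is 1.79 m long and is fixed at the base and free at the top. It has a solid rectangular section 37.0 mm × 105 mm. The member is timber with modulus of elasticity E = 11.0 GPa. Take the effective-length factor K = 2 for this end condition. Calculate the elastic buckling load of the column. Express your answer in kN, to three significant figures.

Buckling occurs about the weak axis: I_min = h·b³/12 with b = 37.0 mm (the shorter side).
I_min = 105×37.0³/12 = 4.432×10^5 mm⁴
I = 4.432×10^5 mm⁴ = 4.432×10^-7 m⁴
Effective length L_e = K·L = 2 × 1.79 = 3.580 m
P_cr = π²EI / L_e² = π² × 11.0×10⁹ × 4.432×10^-7 / 3.580² = 3.754×10^3 N

P_cr ≈ 3.75 kN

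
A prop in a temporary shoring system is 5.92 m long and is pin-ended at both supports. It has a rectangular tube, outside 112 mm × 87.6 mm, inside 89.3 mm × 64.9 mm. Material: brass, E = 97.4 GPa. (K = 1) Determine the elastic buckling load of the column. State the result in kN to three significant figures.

Weak-axis I_min = (h_o·b_o³ − h_i·b_i³)/12 with b_o = 87.6, b_i = 64.90 mm (shorter outer/inner sides).
I_min = (112×87.6³ − 89.30×64.90³)/12 = 4.240×10^6 mm⁴
I = 4.240×10^6 mm⁴ = 4.240×10^-6 m⁴
Effective length L_e = K·L = 1 × 5.92 = 5.920 m
P_cr = π²EI / L_e² = π² × 97.4×10⁹ × 4.240×10^-6 / 5.920² = 1.163×10^5 N

P_cr ≈ 116 kN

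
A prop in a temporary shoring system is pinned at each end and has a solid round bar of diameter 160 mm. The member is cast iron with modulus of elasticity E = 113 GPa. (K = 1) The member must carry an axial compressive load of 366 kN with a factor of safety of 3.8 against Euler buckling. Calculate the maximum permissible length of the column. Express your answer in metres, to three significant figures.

I = πd⁴/64 = π×160⁴/64 = 3.217×10^7 mm⁴
I = 3.217×10^-5 m⁴
Required critical load P_cr = n·P = 3.8 × 366 = 1391 kN = 1.391×10^6 N
From P_cr = π²EI/(K·L)²:  L = (1/K)·√(π²EI/P_cr) = (1/1)·√(π²×1.13×10^11×3.217×10^-5/1.391×10^6)
L = 5.08 m

L_max ≈ 5.08 m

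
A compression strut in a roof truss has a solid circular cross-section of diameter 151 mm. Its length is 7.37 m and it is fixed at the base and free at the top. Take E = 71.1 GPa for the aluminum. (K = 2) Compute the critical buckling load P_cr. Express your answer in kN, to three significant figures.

I = πd⁴/64 = π×151⁴/64 = 2.552×10^7 mm⁴
I = 2.552×10^7 mm⁴ = 2.552×10^-5 m⁴
Effective length L_e = K·L = 2 × 7.37 = 14.74 m
P_cr = π²EI / L_e² = π² × 71.1×10⁹ × 2.552×10^-5 / 14.74² = 8.242×10^4 N

P_cr ≈ 82.4 kN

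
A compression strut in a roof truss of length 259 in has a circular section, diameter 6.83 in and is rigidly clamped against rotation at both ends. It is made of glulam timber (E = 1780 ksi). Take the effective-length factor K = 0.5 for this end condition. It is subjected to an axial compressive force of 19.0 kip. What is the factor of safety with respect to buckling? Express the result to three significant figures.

n ≈ 5.89

I = πd⁴/64 = π×6.83⁴/64 = 106.8 in⁴
Effective length L_e = K·L = 0.5 × 259 = 129.5 in
P_cr = π²EI / L_e² = π² × 1780×10³ × 106.8 / 129.5² = 1.119×10^5 lb
Factor of safety n = P_cr / P = 111.90 / 19.0 = 5.89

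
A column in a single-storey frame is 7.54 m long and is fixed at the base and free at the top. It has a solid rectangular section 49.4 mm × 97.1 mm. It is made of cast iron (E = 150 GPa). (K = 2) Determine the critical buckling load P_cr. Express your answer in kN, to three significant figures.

P_cr ≈ 6.35 kN

Buckling occurs about the weak axis: I_min = h·b³/12 with b = 49.4 mm (the shorter side).
I_min = 97.1×49.4³/12 = 9.755×10^5 mm⁴
I = 9.755×10^5 mm⁴ = 9.755×10^-7 m⁴
Effective length L_e = K·L = 2 × 7.54 = 15.08 m
P_cr = π²EI / L_e² = π² × 150×10⁹ × 9.755×10^-7 / 15.08² = 6.350×10^3 N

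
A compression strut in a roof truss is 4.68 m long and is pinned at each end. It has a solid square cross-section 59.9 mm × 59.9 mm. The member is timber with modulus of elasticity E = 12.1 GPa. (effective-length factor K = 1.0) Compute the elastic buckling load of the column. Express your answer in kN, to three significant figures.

P_cr ≈ 5.85 kN

I = a⁴/12 = 59.9⁴/12 = 1.073×10^6 mm⁴
I = 1.073×10^6 mm⁴ = 1.073×10^-6 m⁴
Effective length L_e = K·L = 1 × 4.68 = 4.680 m
P_cr = π²EI / L_e² = π² × 12.1×10⁹ × 1.073×10^-6 / 4.680² = 5.850×10^3 N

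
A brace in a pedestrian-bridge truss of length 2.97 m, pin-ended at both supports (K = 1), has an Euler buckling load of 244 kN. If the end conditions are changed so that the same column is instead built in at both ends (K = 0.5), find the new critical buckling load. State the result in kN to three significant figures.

P_cr ≈ 976 kN

P_cr ∝ 1/K², so P_cr,new = P_cr,old × (K_old/K_new)² = 244 × (1/0.5)²
= 244 × 4.000 = 976 kN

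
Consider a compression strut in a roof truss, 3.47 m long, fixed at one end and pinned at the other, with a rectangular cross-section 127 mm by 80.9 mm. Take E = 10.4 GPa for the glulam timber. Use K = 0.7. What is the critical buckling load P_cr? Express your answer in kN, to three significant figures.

Buckling occurs about the weak axis: I_min = h·b³/12 with b = 80.9 mm (the shorter side).
I_min = 127×80.9³/12 = 5.604×10^6 mm⁴
I = 5.604×10^6 mm⁴ = 5.604×10^-6 m⁴
Effective length L_e = K·L = 0.7 × 3.47 = 2.429 m
P_cr = π²EI / L_e² = π² × 10.4×10⁹ × 5.604×10^-6 / 2.429² = 9.749×10^4 N

P_cr ≈ 97.5 kN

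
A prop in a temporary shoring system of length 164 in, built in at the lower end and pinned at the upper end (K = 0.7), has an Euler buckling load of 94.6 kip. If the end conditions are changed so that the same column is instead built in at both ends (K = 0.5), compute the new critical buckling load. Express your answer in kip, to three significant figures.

P_cr ∝ 1/K², so P_cr,new = P_cr,old × (K_old/K_new)² = 94.6 × (0.7/0.5)²
= 94.6 × 1.960 = 185 kip

P_cr ≈ 185 kip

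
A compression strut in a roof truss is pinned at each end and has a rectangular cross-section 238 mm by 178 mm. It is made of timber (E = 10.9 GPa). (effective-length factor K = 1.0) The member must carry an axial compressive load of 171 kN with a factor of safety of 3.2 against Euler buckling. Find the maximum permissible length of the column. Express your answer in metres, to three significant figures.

L_max ≈ 4.69 m

Buckling occurs about the weak axis: I_min = h·b³/12 with b = 178 mm (the shorter side).
I_min = 238×178³/12 = 1.119×10^8 mm⁴
I = 1.119×10^-4 m⁴
Required critical load P_cr = n·P = 3.2 × 171 = 547.2 kN = 5.472×10^5 N
From P_cr = π²EI/(K·L)²:  L = (1/K)·√(π²EI/P_cr) = (1/1)·√(π²×1.09×10^10×1.119×10^-4/5.472×10^5)
L = 4.69 m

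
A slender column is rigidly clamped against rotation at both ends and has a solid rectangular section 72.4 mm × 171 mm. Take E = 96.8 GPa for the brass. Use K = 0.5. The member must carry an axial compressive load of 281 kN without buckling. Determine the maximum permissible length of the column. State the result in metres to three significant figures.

L_max ≈ 8.58 m

Buckling occurs about the weak axis: I_min = h·b³/12 with b = 72.4 mm (the shorter side).
I_min = 171×72.4³/12 = 5.408×10^6 mm⁴
I = 5.408×10^-6 m⁴
At the buckling limit P_cr = P = 2.810×10^5 N
From P_cr = π²EI/(K·L)²:  L = (1/K)·√(π²EI/P_cr) = (1/0.5)·√(π²×9.68×10^10×5.408×10^-6/2.810×10^5)
L = 8.58 m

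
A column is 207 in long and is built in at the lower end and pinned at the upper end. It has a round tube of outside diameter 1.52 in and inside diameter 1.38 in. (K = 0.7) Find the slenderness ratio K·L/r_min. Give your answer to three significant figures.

λ ≈ 282

d_o = 1.52 in, d_i = 1.38 in
I = π(d_o⁴ − d_i⁴)/64 = π(1.52⁴ − 1.380⁴)/64 = 8.400×10^-2 in⁴
A = 0.3189 in²;  r_min = √(I/A) = √(8.400×10^-2/0.3189) = 0.5132 in
L_e = K·L = 0.7 × 207 = 144.9 in
λ = L_e / r_min = 144.90 / 0.5132 = 282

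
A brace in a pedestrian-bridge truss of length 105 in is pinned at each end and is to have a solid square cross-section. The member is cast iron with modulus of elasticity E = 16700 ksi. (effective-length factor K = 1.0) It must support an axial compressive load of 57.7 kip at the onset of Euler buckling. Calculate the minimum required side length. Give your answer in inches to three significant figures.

a ≈ 2.61 in

L_e = K·L = 1 × 105 = 105.0 in
Required I = P_cr·L_e²/(π²E) = 5.770×10^4 × 105.0² / (π² × 1.67×10^7) = 3.860 in⁴
Solid square: I = a⁴/12  ⇒  a = (12I)^(1/4) = (12×3.860)^(1/4) = 2.61 in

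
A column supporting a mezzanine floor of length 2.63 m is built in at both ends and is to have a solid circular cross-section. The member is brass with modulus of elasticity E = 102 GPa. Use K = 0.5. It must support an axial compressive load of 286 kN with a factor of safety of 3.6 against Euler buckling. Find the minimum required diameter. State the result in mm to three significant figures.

d ≈ 77.5 mm

Required P_cr = n·P = 3.6 × 286 = 1030 kN
L_e = K·L = 0.5 × 2.63 = 1.315 m
Required I = P_cr·L_e²/(π²E) = 1.030×10^6 × 1.315² / (π² × 1.02×10^11) = 1.769×10^-6 m⁴
I_req = 1.769×10^6 mm⁴
Solid circle: I = πd⁴/64  ⇒  d = (64I/π)^(1/4) = (64×1.769×10^6/π)^(1/4) = 77.5 mm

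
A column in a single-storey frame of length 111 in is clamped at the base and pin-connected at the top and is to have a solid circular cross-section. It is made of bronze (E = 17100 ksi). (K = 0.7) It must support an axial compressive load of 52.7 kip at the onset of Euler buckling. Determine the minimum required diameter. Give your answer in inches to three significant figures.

d ≈ 2.49 in

L_e = K·L = 0.7 × 111 = 77.70 in
Required I = P_cr·L_e²/(π²E) = 5.270×10^4 × 77.70² / (π² × 1.71×10^7) = 1.885 in⁴
Solid circle: I = πd⁴/64  ⇒  d = (64I/π)^(1/4) = (64×1.885/π)^(1/4) = 2.49 in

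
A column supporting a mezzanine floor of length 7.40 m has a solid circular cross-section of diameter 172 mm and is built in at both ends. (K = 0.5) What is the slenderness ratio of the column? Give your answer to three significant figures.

λ ≈ 86.0

For a solid circle r = d/4 = 172/4 = 43.00 mm
L_e = K·L = 0.5 × 7.40 m = 3.700 m = 3700.0 mm
λ = L_e / r_min = 3700.0 / 43.00 = 86.0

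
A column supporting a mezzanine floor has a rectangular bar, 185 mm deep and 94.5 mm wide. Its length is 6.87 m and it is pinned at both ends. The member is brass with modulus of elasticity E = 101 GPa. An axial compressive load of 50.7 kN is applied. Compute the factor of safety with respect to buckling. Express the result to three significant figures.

n ≈ 5.42

Buckling occurs about the weak axis: I_min = h·b³/12 with b = 94.5 mm (the shorter side).
I_min = 185×94.5³/12 = 1.301×10^7 mm⁴
I = 1.301×10^7 mm⁴ = 1.301×10^-5 m⁴
Effective length L_e = K·L = 1 × 6.87 = 6.870 m
P_cr = π²EI / L_e² = π² × 101×10⁹ × 1.301×10^-5 / 6.870² = 2.748×10^5 N
Factor of safety n = P_cr / P = 274.79 / 50.7 = 5.42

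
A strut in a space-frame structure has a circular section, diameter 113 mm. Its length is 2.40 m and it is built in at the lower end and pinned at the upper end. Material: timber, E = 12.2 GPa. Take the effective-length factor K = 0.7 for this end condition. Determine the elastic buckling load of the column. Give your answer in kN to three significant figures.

P_cr ≈ 341 kN

I = πd⁴/64 = π×113⁴/64 = 8.004×10^6 mm⁴
I = 8.004×10^6 mm⁴ = 8.004×10^-6 m⁴
Effective length L_e = K·L = 0.7 × 2.40 = 1.680 m
P_cr = π²EI / L_e² = π² × 12.2×10⁹ × 8.004×10^-6 / 1.680² = 3.414×10^5 N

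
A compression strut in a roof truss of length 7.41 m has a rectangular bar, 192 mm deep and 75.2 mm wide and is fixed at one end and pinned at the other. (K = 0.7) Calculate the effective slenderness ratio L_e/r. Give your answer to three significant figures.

λ ≈ 239

Buckling occurs about the weak axis: I_min = h·b³/12 with b = 75.2 mm (the shorter side).
I_min = 192×75.2³/12 = 6.804×10^6 mm⁴
A = 1.444×10^4 mm²;  r_min = √(I/A) = √(6.804×10^6/1.444×10^4) = 21.71 mm
L_e = K·L = 0.7 × 7.41 m = 5.187 m = 5187.0 mm
λ = L_e / r_min = 5187.0 / 21.71 = 239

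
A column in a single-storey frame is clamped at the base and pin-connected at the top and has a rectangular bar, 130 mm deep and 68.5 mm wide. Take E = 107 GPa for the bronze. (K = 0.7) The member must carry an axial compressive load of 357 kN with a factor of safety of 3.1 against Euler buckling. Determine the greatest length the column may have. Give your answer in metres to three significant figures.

Buckling occurs about the weak axis: I_min = h·b³/12 with b = 68.5 mm (the shorter side).
I_min = 130×68.5³/12 = 3.482×10^6 mm⁴
I = 3.482×10^-6 m⁴
Required critical load P_cr = n·P = 3.1 × 357 = 1107 kN = 1.107×10^6 N
From P_cr = π²EI/(K·L)²:  L = (1/K)·√(π²EI/P_cr) = (1/0.7)·√(π²×1.07×10^11×3.482×10^-6/1.107×10^6)
L = 2.60 m

L_max ≈ 2.60 m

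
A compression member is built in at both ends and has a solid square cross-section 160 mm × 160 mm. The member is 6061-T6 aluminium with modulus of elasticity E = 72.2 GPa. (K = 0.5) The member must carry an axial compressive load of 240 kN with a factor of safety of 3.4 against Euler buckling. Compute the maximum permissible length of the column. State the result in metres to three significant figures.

L_max ≈ 13.8 m

I = a⁴/12 = 160⁴/12 = 5.461×10^7 mm⁴
I = 5.461×10^-5 m⁴
Required critical load P_cr = n·P = 3.4 × 240 = 816.0 kN = 8.160×10^5 N
From P_cr = π²EI/(K·L)²:  L = (1/K)·√(π²EI/P_cr) = (1/0.5)·√(π²×7.22×10^10×5.461×10^-5/8.160×10^5)
L = 13.8 m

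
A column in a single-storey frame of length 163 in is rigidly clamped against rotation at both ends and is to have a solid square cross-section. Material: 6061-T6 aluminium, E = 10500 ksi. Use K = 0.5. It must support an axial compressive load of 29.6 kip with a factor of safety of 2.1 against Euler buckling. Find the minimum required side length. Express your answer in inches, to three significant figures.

Required P_cr = n·P = 2.1 × 29.6 = 62.16 kip
L_e = K·L = 0.5 × 163 = 81.50 in
Required I = P_cr·L_e²/(π²E) = 6.216×10^4 × 81.50² / (π² × 1.05×10^7) = 3.984 in⁴
Solid square: I = a⁴/12  ⇒  a = (12I)^(1/4) = (12×3.984)^(1/4) = 2.63 in

a ≈ 2.63 in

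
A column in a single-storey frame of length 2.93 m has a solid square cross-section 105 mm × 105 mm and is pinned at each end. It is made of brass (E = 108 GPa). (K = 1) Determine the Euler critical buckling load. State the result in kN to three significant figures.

P_cr ≈ 1260 kN

I = a⁴/12 = 105⁴/12 = 1.013×10^7 mm⁴
I = 1.013×10^7 mm⁴ = 1.013×10^-5 m⁴
Effective length L_e = K·L = 1 × 2.93 = 2.930 m
P_cr = π²EI / L_e² = π² × 108×10⁹ × 1.013×10^-5 / 2.930² = 1.258×10^6 N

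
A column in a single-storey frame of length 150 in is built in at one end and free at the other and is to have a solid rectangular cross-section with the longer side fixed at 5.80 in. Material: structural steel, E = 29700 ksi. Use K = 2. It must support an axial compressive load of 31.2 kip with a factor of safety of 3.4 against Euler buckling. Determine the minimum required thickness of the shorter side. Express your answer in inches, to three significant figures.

Required P_cr = n·P = 3.4 × 31.2 = 106.1 kip
L_e = K·L = 2 × 150 = 300.0 in
Required I = P_cr·L_e²/(π²E) = 1.061×10^5 × 300.0² / (π² × 2.97×10^7) = 32.57 in⁴
Rectangle, weak axis: I_min = h·b³/12 with h = 5.80 in fixed  ⇒  b = (12I/h)^(1/3) = 4.07 in

b ≈ 4.07 in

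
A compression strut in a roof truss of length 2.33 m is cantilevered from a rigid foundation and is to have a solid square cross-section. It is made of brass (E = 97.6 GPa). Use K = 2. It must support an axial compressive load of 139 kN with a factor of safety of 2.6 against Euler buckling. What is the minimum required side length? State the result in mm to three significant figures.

Required P_cr = n·P = 2.6 × 139 = 361.4 kN
L_e = K·L = 2 × 2.33 = 4.660 m
Required I = P_cr·L_e²/(π²E) = 3.614×10^5 × 4.660² / (π² × 9.76×10^10) = 8.147×10^-6 m⁴
I_req = 8.147×10^6 mm⁴
Solid square: I = a⁴/12  ⇒  a = (12I)^(1/4) = (12×8.147×10^6)^(1/4) = 99.4 mm

a ≈ 99.4 mm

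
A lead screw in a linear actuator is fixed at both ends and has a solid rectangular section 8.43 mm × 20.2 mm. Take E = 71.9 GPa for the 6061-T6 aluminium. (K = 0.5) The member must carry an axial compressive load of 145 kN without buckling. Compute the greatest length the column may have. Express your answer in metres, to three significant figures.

Buckling occurs about the weak axis: I_min = h·b³/12 with b = 8.43 mm (the shorter side).
I_min = 20.2×8.43³/12 = 1.008×10^3 mm⁴
I = 1.008×10^-9 m⁴
At the buckling limit P_cr = P = 1.450×10^5 N
From P_cr = π²EI/(K·L)²:  L = (1/K)·√(π²EI/P_cr) = (1/0.5)·√(π²×7.19×10^10×1.008×10^-9/1.450×10^5)
L = 0.141 m

L_max ≈ 0.141 m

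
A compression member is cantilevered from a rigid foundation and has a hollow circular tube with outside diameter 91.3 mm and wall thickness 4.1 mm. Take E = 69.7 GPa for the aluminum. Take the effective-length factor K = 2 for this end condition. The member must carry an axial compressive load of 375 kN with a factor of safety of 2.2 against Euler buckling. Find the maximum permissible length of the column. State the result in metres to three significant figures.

L_max ≈ 0.472 m

Inner diameter d_i = 91.3 − 2×4.1 = 83.10 mm
I = π(d_o⁴ − d_i⁴)/64 = π(91.3⁴ − 83.10⁴)/64 = 1.070×10^6 mm⁴
I = 1.070×10^-6 m⁴
Required critical load P_cr = n·P = 2.2 × 375 = 825.0 kN = 8.250×10^5 N
From P_cr = π²EI/(K·L)²:  L = (1/K)·√(π²EI/P_cr) = (1/2)·√(π²×6.97×10^10×1.070×10^-6/8.250×10^5)
L = 0.472 m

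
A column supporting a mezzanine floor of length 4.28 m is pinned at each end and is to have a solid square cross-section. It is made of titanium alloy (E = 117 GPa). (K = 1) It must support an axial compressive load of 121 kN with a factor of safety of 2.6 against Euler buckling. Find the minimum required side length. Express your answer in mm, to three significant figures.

a ≈ 88.0 mm

Required P_cr = n·P = 2.6 × 121 = 314.6 kN
L_e = K·L = 1 × 4.28 = 4.280 m
Required I = P_cr·L_e²/(π²E) = 3.146×10^5 × 4.280² / (π² × 1.17×10^11) = 4.991×10^-6 m⁴
I_req = 4.991×10^6 mm⁴
Solid square: I = a⁴/12  ⇒  a = (12I)^(1/4) = (12×4.991×10^6)^(1/4) = 88.0 mm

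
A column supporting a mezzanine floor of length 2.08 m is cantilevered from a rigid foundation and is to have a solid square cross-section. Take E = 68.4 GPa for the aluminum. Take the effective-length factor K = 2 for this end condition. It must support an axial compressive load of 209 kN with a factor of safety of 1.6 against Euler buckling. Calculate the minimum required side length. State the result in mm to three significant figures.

a ≈ 101 mm

Required P_cr = n·P = 1.6 × 209 = 334.4 kN
L_e = K·L = 2 × 2.08 = 4.160 m
Required I = P_cr·L_e²/(π²E) = 3.344×10^5 × 4.160² / (π² × 6.84×10^10) = 8.572×10^-6 m⁴
I_req = 8.572×10^6 mm⁴
Solid square: I = a⁴/12  ⇒  a = (12I)^(1/4) = (12×8.572×10^6)^(1/4) = 101 mm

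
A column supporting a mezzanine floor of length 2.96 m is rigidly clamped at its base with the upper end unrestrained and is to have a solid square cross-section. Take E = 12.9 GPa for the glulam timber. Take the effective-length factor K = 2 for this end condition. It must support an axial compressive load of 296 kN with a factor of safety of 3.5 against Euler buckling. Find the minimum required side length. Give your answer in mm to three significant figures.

a ≈ 242 mm

Required P_cr = n·P = 3.5 × 296 = 1036 kN
L_e = K·L = 2 × 2.96 = 5.920 m
Required I = P_cr·L_e²/(π²E) = 1.036×10^6 × 5.920² / (π² × 1.29×10^10) = 2.852×10^-4 m⁴
I_req = 2.852×10^8 mm⁴
Solid square: I = a⁴/12  ⇒  a = (12I)^(1/4) = (12×2.852×10^8)^(1/4) = 242 mm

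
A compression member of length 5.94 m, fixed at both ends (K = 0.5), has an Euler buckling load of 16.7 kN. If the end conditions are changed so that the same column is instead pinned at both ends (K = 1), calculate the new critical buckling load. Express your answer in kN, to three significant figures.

P_cr ∝ 1/K², so P_cr,new = P_cr,old × (K_old/K_new)² = 16.7 × (0.5/1)²
= 16.7 × 0.2500 = 4.18 kN

P_cr ≈ 4.18 kN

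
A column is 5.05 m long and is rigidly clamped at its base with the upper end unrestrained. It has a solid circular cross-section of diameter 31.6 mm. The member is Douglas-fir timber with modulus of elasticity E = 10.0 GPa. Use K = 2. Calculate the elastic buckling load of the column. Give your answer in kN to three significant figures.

I = πd⁴/64 = π×31.6⁴/64 = 4.895×10^4 mm⁴
I = 4.895×10^4 mm⁴ = 4.895×10^-8 m⁴
Effective length L_e = K·L = 2 × 5.05 = 10.10 m
P_cr = π²EI / L_e² = π² × 10.0×10⁹ × 4.895×10^-8 / 10.10² = 47.36 N

P_cr ≈ 0.0474 kN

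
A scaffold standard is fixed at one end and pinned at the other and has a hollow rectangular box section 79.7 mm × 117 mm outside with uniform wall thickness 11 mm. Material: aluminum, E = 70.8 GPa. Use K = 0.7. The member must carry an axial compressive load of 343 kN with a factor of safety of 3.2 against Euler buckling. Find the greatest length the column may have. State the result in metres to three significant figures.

L_max ≈ 2.11 m

Inner dimensions: h_i = 117 − 2×11 = 95.00 mm, b_i = 79.7 − 2×11 = 57.70 mm
Weak-axis I_min = (h_o·b_o³ − h_i·b_i³)/12 with b_o = 79.7, b_i = 57.70 mm (shorter outer/inner sides).
I_min = (117×79.7³ − 95.00×57.70³)/12 = 3.415×10^6 mm⁴
I = 3.415×10^-6 m⁴
Required critical load P_cr = n·P = 3.2 × 343 = 1098 kN = 1.098×10^6 N
From P_cr = π²EI/(K·L)²:  L = (1/K)·√(π²EI/P_cr) = (1/0.7)·√(π²×7.08×10^10×3.415×10^-6/1.098×10^6)
L = 2.11 m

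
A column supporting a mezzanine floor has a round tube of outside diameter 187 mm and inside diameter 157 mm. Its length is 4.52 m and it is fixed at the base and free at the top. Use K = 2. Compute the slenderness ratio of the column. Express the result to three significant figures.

d_o = 187 mm, d_i = 157 mm
I = π(d_o⁴ − d_i⁴)/64 = π(187⁴ − 157.0⁴)/64 = 3.020×10^7 mm⁴
A = 8.105×10^3 mm²;  r_min = √(I/A) = √(3.020×10^7/8.105×10^3) = 61.04 mm
L_e = K·L = 2 × 4.52 m = 9.040 m = 9040.0 mm
λ = L_e / r_min = 9040.0 / 61.04 = 148

λ ≈ 148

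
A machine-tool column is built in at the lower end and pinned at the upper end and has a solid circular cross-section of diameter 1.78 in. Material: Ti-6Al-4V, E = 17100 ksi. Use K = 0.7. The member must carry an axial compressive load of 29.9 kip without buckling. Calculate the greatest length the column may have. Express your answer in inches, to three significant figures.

L_max ≈ 75.3 in

I = πd⁴/64 = π×1.78⁴/64 = 0.4928 in⁴
At the buckling limit P_cr = P = 2.990×10^4 lb
From P_cr = π²EI/(K·L)²:  L = (1/K)·√(π²EI/P_cr) = (1/0.7)·√(π²×1.71×10^7×0.4928/2.990×10^4)
L = 75.3 in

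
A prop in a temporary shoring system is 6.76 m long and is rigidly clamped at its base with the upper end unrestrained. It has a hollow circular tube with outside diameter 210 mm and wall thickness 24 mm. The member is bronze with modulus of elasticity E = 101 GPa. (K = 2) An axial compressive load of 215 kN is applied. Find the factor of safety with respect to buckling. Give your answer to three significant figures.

n ≈ 1.56

Inner diameter d_i = 210 − 2×24 = 162.0 mm
I = π(d_o⁴ − d_i⁴)/64 = π(210⁴ − 162.0⁴)/64 = 6.166×10^7 mm⁴
I = 6.166×10^7 mm⁴ = 6.166×10^-5 m⁴
Effective length L_e = K·L = 2 × 6.76 = 13.52 m
P_cr = π²EI / L_e² = π² × 101×10⁹ × 6.166×10^-5 / 13.52² = 3.362×10^5 N
Factor of safety n = P_cr / P = 336.24 / 215 = 1.56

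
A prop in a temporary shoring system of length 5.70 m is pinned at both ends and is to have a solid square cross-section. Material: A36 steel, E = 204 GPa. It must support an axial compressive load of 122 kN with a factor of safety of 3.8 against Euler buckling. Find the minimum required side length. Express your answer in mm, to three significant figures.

a ≈ 97.3 mm

Required P_cr = n·P = 3.8 × 122 = 463.6 kN
L_e = K·L = 1 × 5.70 = 5.700 m
Required I = P_cr·L_e²/(π²E) = 4.636×10^5 × 5.700² / (π² × 2.04×10^11) = 7.481×10^-6 m⁴
I_req = 7.481×10^6 mm⁴
Solid square: I = a⁴/12  ⇒  a = (12I)^(1/4) = (12×7.481×10^6)^(1/4) = 97.3 mm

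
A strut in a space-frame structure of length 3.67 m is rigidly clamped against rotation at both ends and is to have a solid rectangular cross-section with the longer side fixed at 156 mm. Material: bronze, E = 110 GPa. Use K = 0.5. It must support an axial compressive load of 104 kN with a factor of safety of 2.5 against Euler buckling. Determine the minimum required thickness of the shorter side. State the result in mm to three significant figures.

Required P_cr = n·P = 2.5 × 104 = 260.0 kN
L_e = K·L = 0.5 × 3.67 = 1.835 m
Required I = P_cr·L_e²/(π²E) = 2.600×10^5 × 1.835² / (π² × 1.10×10^11) = 8.064×10^-7 m⁴
I_req = 8.064×10^5 mm⁴
Rectangle, weak axis: I_min = h·b³/12 with h = 156 mm fixed  ⇒  b = (12I/h)^(1/3) = 39.6 mm

b ≈ 39.6 mm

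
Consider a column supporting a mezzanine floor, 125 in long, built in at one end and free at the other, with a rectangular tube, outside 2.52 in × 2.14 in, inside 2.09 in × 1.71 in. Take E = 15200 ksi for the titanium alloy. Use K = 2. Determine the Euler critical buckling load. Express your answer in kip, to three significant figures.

P_cr ≈ 2.85 kip

Weak-axis I_min = (h_o·b_o³ − h_i·b_i³)/12 with b_o = 2.14, b_i = 1.710 in (shorter outer/inner sides).
I_min = (2.52×2.14³ − 2.090×1.710³)/12 = 1.187 in⁴
Effective length L_e = K·L = 2 × 125 = 250.0 in
P_cr = π²EI / L_e² = π² × 15200×10³ × 1.187 / 250.0² = 2.850×10^3 lb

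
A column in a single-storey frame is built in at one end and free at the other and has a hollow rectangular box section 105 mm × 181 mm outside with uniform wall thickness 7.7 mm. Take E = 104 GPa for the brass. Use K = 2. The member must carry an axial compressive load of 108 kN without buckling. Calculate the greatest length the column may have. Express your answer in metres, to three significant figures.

L_max ≈ 4.23 m

Inner dimensions: h_i = 181 − 2×7.7 = 165.6 mm, b_i = 105 − 2×7.7 = 89.60 mm
Weak-axis I_min = (h_o·b_o³ − h_i·b_i³)/12 with b_o = 105, b_i = 89.60 mm (shorter outer/inner sides).
I_min = (181×105³ − 165.6×89.60³)/12 = 7.534×10^6 mm⁴
I = 7.534×10^-6 m⁴
At the buckling limit P_cr = P = 1.080×10^5 N
From P_cr = π²EI/(K·L)²:  L = (1/K)·√(π²EI/P_cr) = (1/2)·√(π²×1.04×10^11×7.534×10^-6/1.080×10^5)
L = 4.23 m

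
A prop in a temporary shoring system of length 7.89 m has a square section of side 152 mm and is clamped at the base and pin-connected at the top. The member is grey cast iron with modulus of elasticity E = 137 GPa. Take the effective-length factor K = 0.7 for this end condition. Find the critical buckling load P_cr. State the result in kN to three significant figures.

I = a⁴/12 = 152⁴/12 = 4.448×10^7 mm⁴
I = 4.448×10^7 mm⁴ = 4.448×10^-5 m⁴
Effective length L_e = K·L = 0.7 × 7.89 = 5.523 m
P_cr = π²EI / L_e² = π² × 137×10⁹ × 4.448×10^-5 / 5.523² = 1.972×10^6 N

P_cr ≈ 1970 kN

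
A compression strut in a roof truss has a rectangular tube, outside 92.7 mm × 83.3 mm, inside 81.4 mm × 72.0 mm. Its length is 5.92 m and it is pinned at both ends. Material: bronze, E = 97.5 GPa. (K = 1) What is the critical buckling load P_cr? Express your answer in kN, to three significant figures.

Weak-axis I_min = (h_o·b_o³ − h_i·b_i³)/12 with b_o = 83.3, b_i = 72.00 mm (shorter outer/inner sides).
I_min = (92.7×83.3³ − 81.40×72.00³)/12 = 1.933×10^6 mm⁴
I = 1.933×10^6 mm⁴ = 1.933×10^-6 m⁴
Effective length L_e = K·L = 1 × 5.92 = 5.920 m
P_cr = π²EI / L_e² = π² × 97.5×10⁹ × 1.933×10^-6 / 5.920² = 5.308×10^4 N

P_cr ≈ 53.1 kN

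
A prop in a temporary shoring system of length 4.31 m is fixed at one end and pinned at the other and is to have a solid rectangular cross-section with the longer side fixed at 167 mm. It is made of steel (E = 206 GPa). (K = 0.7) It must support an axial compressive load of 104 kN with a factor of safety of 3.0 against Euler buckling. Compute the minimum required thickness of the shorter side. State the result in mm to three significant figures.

b ≈ 46.5 mm

Required P_cr = n·P = 3.0 × 104 = 312.0 kN
L_e = K·L = 0.7 × 4.31 = 3.017 m
Required I = P_cr·L_e²/(π²E) = 3.120×10^5 × 3.017² / (π² × 2.06×10^11) = 1.397×10^-6 m⁴
I_req = 1.397×10^6 mm⁴
Rectangle, weak axis: I_min = h·b³/12 with h = 167 mm fixed  ⇒  b = (12I/h)^(1/3) = 46.5 mm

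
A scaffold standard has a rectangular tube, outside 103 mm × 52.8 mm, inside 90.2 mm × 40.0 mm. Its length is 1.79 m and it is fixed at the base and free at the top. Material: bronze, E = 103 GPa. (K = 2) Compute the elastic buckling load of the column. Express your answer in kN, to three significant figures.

P_cr ≈ 62.1 kN

Weak-axis I_min = (h_o·b_o³ − h_i·b_i³)/12 with b_o = 52.8, b_i = 40.00 mm (shorter outer/inner sides).
I_min = (103×52.8³ − 90.20×40.00³)/12 = 7.824×10^5 mm⁴
I = 7.824×10^5 mm⁴ = 7.824×10^-7 m⁴
Effective length L_e = K·L = 2 × 1.79 = 3.580 m
P_cr = π²EI / L_e² = π² × 103×10⁹ × 7.824×10^-7 / 3.580² = 6.206×10^4 N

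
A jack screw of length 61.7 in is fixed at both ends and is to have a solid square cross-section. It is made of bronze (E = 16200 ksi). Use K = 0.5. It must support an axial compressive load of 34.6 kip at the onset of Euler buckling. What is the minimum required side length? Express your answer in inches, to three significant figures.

a ≈ 1.25 in

L_e = K·L = 0.5 × 61.7 = 30.85 in
Required I = P_cr·L_e²/(π²E) = 3.460×10^4 × 30.85² / (π² × 1.62×10^7) = 0.2060 in⁴
Solid square: I = a⁴/12  ⇒  a = (12I)^(1/4) = (12×0.2060)^(1/4) = 1.25 in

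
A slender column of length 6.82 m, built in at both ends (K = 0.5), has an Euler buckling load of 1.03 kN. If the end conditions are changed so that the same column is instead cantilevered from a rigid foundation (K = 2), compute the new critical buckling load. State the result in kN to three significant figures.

P_cr ∝ 1/K², so P_cr,new = P_cr,old × (K_old/K_new)² = 1.03 × (0.5/2)²
= 1.03 × 0.06250 = 0.0644 kN

P_cr ≈ 0.0644 kN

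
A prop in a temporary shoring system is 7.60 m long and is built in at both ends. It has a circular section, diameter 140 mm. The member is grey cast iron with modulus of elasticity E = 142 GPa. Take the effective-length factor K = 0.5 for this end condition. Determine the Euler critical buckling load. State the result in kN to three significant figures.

I = πd⁴/64 = π×140⁴/64 = 1.886×10^7 mm⁴
I = 1.886×10^7 mm⁴ = 1.886×10^-5 m⁴
Effective length L_e = K·L = 0.5 × 7.60 = 3.800 m
P_cr = π²EI / L_e² = π² × 142×10⁹ × 1.886×10^-5 / 3.800² = 1.830×10^6 N

P_cr ≈ 1830 kN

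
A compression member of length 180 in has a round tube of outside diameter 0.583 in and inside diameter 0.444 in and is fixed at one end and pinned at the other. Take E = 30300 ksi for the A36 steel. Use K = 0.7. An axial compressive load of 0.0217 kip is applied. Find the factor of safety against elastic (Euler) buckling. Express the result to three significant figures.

d_o = 0.583 in, d_i = 0.444 in
I = π(d_o⁴ − d_i⁴)/64 = π(0.583⁴ − 0.4440⁴)/64 = 3.763×10^-3 in⁴
Effective length L_e = K·L = 0.7 × 180 = 126.0 in
P_cr = π²EI / L_e² = π² × 30300×10³ × 3.763×10^-3 / 126.0² = 70.88 lb
Factor of safety n = P_cr / P = 0.070884 / 0.0217 = 3.27

n ≈ 3.27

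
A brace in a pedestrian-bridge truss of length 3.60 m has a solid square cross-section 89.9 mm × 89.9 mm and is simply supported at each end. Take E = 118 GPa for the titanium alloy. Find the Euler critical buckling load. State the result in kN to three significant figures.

P_cr ≈ 489 kN

I = a⁴/12 = 89.9⁴/12 = 5.443×10^6 mm⁴
I = 5.443×10^6 mm⁴ = 5.443×10^-6 m⁴
Effective length L_e = K·L = 1 × 3.60 = 3.600 m
P_cr = π²EI / L_e² = π² × 118×10⁹ × 5.443×10^-6 / 3.600² = 4.891×10^5 N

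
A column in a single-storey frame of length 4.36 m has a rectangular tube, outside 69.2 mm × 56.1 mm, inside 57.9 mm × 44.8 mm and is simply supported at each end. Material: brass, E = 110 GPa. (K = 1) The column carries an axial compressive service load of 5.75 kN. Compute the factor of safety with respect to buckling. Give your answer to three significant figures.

Weak-axis I_min = (h_o·b_o³ − h_i·b_i³)/12 with b_o = 56.1, b_i = 44.80 mm (shorter outer/inner sides).
I_min = (69.2×56.1³ − 57.90×44.80³)/12 = 5.843×10^5 mm⁴
I = 5.843×10^5 mm⁴ = 5.843×10^-7 m⁴
Effective length L_e = K·L = 1 × 4.36 = 4.360 m
P_cr = π²EI / L_e² = π² × 110×10⁹ × 5.843×10^-7 / 4.360² = 3.337×10^4 N
Factor of safety n = P_cr / P = 33.371 / 5.75 = 5.80

n ≈ 5.80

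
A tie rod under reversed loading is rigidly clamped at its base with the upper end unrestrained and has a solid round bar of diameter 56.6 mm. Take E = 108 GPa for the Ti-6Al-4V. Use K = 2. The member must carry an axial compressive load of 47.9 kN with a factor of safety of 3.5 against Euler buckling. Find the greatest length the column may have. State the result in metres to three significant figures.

I = πd⁴/64 = π×56.6⁴/64 = 5.038×10^5 mm⁴
I = 5.038×10^-7 m⁴
Required critical load P_cr = n·P = 3.5 × 47.9 = 167.6 kN = 1.677×10^5 N
From P_cr = π²EI/(K·L)²:  L = (1/K)·√(π²EI/P_cr) = (1/2)·√(π²×1.08×10^11×5.038×10^-7/1.677×10^5)
L = 0.895 m

L_max ≈ 0.895 m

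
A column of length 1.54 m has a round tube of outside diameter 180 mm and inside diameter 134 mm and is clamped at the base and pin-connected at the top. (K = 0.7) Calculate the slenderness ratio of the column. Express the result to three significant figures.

λ ≈ 19.2

d_o = 180 mm, d_i = 134 mm
I = π(d_o⁴ − d_i⁴)/64 = π(180⁴ − 134.0⁴)/64 = 3.570×10^7 mm⁴
A = 1.134×10^4 mm²;  r_min = √(I/A) = √(3.570×10^7/1.134×10^4) = 56.10 mm
L_e = K·L = 0.7 × 1.54 m = 1.078 m = 1078.0 mm
λ = L_e / r_min = 1078.0 / 56.10 = 19.2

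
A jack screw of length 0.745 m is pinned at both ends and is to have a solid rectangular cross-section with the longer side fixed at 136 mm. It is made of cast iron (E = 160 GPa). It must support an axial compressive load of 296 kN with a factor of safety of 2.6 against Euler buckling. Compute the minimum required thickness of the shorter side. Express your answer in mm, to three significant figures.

Required P_cr = n·P = 2.6 × 296 = 769.6 kN
L_e = K·L = 1 × 0.745 = 0.7450 m
Required I = P_cr·L_e²/(π²E) = 7.696×10^5 × 0.7450² / (π² × 1.60×10^11) = 2.705×10^-7 m⁴
I_req = 2.705×10^5 mm⁴
Rectangle, weak axis: I_min = h·b³/12 with h = 136 mm fixed  ⇒  b = (12I/h)^(1/3) = 28.8 mm

b ≈ 28.8 mm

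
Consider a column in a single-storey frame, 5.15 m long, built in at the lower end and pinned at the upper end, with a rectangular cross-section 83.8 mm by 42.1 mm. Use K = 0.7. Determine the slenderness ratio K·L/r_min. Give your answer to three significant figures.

Buckling occurs about the weak axis: I_min = h·b³/12 with b = 42.1 mm (the shorter side).
I_min = 83.8×42.1³/12 = 5.211×10^5 mm⁴
A = 3.528×10^3 mm²;  r_min = √(I/A) = √(5.211×10^5/3.528×10^3) = 12.15 mm
L_e = K·L = 0.7 × 5.15 m = 3.605 m = 3605.0 mm
λ = L_e / r_min = 3605.0 / 12.15 = 297

λ ≈ 297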